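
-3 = -3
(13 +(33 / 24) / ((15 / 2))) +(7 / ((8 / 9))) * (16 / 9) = 1631 / 60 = 27.18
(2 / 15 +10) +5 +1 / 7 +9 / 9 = 1709 / 105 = 16.28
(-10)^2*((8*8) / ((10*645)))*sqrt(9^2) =384 / 43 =8.93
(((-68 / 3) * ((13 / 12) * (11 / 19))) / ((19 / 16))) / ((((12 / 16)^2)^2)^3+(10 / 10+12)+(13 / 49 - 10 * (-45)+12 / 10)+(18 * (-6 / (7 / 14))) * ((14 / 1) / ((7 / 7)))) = 159878815416320 / 34181517348906219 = 0.00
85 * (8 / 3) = 226.67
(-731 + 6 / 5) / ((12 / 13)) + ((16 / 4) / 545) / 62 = -160289599 / 202740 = -790.62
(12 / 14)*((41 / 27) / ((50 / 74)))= 3034 / 1575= 1.93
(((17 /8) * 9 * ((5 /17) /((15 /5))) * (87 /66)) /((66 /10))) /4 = 725 /7744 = 0.09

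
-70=-70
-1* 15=-15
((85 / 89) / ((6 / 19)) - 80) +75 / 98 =-76.21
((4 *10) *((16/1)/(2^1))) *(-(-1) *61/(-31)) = -19520/31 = -629.68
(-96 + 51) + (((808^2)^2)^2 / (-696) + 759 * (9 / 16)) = -363346416947414309528375 / 1392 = -261024724818544762592.22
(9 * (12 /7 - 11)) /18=-65 /14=-4.64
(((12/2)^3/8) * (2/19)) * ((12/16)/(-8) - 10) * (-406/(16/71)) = 6615567/128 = 51684.12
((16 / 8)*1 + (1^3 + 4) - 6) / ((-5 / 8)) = -8 / 5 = -1.60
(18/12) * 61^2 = 11163/2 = 5581.50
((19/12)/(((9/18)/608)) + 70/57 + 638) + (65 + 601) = 184142/57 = 3230.56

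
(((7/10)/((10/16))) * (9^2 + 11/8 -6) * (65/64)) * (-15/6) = -55601/256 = -217.19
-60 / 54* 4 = -40 / 9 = -4.44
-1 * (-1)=1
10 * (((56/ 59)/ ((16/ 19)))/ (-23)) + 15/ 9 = 4790/ 4071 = 1.18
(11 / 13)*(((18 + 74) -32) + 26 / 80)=26543 / 520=51.04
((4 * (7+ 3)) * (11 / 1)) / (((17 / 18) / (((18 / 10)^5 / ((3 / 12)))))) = 374134464 / 10625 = 35212.66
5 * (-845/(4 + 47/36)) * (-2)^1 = 304200/191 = 1592.67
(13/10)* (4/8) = 13/20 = 0.65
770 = 770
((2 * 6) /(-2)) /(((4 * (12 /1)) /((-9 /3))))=3 /8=0.38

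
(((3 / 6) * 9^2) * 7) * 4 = 1134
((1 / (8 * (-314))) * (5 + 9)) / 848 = -7 / 1065088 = -0.00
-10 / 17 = -0.59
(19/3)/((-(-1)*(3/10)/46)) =8740/9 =971.11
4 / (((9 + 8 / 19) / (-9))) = -684 / 179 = -3.82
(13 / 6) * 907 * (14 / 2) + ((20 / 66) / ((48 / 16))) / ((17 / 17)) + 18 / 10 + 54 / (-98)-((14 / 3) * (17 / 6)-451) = 76512637 / 5390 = 14195.29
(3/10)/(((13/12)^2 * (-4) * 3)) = -18/845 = -0.02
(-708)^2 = 501264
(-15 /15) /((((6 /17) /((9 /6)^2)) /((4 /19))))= -51 /38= -1.34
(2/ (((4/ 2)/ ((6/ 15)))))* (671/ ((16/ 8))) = 671/ 5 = 134.20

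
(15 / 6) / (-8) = -5 / 16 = -0.31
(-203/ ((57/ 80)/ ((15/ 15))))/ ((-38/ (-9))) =-24360/ 361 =-67.48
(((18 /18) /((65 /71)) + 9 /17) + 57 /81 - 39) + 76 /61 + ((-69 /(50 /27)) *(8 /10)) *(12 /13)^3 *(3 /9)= -43.24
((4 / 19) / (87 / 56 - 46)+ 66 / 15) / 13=1039282 / 3073915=0.34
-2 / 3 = -0.67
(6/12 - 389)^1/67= -777/134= -5.80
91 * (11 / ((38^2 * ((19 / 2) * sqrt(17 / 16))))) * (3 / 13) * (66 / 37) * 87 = 2652804 * sqrt(17) / 4314311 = 2.54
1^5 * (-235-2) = -237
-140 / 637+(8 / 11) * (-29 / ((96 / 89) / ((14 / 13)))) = -127789 / 6006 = -21.28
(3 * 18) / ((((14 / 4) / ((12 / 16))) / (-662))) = -53622 / 7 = -7660.29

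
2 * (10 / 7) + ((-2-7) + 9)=20 / 7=2.86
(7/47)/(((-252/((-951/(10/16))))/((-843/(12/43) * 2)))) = -3830311/705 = -5433.07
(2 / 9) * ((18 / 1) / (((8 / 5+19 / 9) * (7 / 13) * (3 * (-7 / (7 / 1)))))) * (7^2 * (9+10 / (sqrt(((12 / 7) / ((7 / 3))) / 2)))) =-63700 * sqrt(2) / 167 - 49140 / 167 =-833.69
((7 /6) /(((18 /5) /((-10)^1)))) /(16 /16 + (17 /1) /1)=-175 /972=-0.18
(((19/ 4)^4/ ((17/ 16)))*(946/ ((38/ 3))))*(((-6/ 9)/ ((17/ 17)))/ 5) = -3244307/ 680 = -4771.04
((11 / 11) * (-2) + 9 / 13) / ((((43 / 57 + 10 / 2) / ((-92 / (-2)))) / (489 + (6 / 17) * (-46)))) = -4942.08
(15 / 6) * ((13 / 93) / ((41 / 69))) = 1495 / 2542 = 0.59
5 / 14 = 0.36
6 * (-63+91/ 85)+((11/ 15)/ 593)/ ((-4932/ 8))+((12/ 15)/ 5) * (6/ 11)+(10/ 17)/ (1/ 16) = -3712975641554/ 10254645225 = -362.08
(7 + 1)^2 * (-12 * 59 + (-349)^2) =7749952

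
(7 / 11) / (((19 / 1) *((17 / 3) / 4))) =0.02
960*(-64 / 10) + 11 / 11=-6143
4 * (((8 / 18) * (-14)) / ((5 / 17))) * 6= -7616 / 15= -507.73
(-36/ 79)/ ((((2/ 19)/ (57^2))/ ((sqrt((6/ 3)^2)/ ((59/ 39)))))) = -86670324/ 4661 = -18594.79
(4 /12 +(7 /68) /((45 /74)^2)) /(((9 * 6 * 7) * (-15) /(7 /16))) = -10529 /223074000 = -0.00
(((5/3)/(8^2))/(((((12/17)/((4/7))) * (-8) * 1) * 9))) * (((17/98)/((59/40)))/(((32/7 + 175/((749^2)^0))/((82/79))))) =-296225/1488248500032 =-0.00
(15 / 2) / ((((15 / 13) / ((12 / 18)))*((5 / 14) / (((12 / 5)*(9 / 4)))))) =1638 / 25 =65.52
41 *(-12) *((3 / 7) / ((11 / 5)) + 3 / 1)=-121032 / 77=-1571.84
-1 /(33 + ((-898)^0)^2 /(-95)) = -95 /3134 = -0.03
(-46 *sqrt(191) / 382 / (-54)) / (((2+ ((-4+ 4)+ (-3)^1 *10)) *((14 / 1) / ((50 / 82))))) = -0.00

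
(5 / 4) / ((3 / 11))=55 / 12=4.58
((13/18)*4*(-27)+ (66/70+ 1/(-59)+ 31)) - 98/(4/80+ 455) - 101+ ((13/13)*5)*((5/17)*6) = -138.47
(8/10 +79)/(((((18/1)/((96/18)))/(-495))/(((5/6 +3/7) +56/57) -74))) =839828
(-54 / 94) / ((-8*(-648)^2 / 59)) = 59 / 5847552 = 0.00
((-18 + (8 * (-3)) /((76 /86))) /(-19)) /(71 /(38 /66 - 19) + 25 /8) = -27456 /8417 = -3.26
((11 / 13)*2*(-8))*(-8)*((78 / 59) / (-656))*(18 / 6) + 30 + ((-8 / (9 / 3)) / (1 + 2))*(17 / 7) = 4143134 / 152397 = 27.19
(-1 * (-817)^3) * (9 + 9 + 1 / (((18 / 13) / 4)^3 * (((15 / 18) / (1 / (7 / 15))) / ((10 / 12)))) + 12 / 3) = 68332006355926 / 1701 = 40171667463.80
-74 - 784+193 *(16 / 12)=-1802 / 3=-600.67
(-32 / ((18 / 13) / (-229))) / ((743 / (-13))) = -619216 / 6687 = -92.60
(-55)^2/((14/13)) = 39325/14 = 2808.93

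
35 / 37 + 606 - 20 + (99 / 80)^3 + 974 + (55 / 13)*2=386967833819 / 246272000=1571.30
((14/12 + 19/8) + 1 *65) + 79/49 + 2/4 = 83089/1176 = 70.65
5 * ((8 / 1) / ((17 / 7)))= 280 / 17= 16.47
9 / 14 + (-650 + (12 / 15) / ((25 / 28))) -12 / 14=-1136307 / 1750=-649.32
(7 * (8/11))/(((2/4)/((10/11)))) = 1120/121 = 9.26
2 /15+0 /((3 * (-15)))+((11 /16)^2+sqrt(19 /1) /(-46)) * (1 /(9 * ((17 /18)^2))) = 0.18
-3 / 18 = -1 / 6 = -0.17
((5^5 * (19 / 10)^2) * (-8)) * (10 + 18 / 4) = -1308625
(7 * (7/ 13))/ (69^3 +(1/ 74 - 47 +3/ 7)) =25382/ 2211866085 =0.00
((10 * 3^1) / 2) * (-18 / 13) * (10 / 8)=-675 / 26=-25.96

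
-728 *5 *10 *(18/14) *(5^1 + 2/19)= -4539600/19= -238926.32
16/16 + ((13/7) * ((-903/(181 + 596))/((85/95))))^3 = -1112750354234/85358358827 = -13.04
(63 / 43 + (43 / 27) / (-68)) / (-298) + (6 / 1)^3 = 5081611045 / 23526504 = 216.00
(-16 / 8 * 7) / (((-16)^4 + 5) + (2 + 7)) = -0.00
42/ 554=21/ 277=0.08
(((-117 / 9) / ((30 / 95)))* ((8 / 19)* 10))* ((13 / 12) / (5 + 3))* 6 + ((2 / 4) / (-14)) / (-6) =-23659 / 168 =-140.83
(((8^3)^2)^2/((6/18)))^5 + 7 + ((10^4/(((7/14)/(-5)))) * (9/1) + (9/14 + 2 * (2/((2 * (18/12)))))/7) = 109484546430540831818837028313672388696089960367040642059933/294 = 372396416430410992581078300000000000000000000000000000000.00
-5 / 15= -0.33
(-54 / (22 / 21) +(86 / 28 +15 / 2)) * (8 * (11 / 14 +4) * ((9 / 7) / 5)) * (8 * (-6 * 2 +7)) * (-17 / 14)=-517470480 / 26411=-19592.99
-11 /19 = -0.58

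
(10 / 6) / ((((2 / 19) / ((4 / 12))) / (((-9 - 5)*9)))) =-665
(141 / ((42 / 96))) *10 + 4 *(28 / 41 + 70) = 1006104 / 287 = 3505.59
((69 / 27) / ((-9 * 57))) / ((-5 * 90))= 23 / 2077650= 0.00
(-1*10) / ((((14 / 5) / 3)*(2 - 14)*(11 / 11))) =25 / 28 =0.89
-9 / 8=-1.12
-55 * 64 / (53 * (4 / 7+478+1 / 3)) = -73920 / 533021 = -0.14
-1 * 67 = -67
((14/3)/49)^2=4/441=0.01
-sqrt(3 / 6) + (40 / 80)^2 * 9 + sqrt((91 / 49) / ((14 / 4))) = -sqrt(2) / 2 + sqrt(26) / 7 + 9 / 4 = 2.27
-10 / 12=-5 / 6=-0.83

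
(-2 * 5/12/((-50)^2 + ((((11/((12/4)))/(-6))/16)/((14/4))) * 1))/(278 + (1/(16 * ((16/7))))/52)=-3727360/3108610550609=-0.00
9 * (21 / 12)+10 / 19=1237 / 76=16.28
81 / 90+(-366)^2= 1339569 / 10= 133956.90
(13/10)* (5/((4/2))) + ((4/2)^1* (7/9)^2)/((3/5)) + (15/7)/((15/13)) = 48469/6804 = 7.12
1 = 1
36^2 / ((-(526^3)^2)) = -81 / 1323714975815236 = -0.00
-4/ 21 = -0.19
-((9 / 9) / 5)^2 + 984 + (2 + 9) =24874 / 25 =994.96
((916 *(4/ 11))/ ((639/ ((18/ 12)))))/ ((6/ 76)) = 69616/ 7029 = 9.90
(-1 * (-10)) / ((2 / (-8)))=-40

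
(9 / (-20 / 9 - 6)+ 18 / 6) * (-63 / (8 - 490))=8883 / 35668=0.25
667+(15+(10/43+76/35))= 1030028/1505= 684.40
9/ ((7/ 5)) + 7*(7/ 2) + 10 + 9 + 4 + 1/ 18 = 3401/ 63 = 53.98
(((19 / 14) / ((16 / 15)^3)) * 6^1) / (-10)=-38475 / 57344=-0.67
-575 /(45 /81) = -1035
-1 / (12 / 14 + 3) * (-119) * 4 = 3332 / 27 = 123.41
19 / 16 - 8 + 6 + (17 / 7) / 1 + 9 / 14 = 253 / 112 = 2.26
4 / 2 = 2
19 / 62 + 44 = 2747 / 62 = 44.31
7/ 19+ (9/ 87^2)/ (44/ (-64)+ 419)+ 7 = 788034124/ 106947447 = 7.37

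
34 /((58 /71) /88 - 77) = -106216 /240519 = -0.44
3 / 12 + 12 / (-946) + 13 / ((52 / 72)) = 34505 / 1892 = 18.24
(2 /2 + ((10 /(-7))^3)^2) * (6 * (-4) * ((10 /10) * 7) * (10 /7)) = -268235760 /117649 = -2279.97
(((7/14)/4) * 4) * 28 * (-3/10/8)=-21/40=-0.52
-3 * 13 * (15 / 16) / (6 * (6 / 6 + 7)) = -195 / 256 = -0.76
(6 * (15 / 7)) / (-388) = -45 / 1358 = -0.03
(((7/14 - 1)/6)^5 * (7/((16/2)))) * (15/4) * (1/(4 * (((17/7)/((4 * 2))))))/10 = -49/45121536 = -0.00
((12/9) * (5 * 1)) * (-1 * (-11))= 220/3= 73.33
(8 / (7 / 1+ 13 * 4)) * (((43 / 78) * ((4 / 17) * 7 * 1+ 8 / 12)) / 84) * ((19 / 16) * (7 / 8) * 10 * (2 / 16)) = 4085 / 1527552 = 0.00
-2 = -2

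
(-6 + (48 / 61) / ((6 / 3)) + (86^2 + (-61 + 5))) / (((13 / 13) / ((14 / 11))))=6263572 / 671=9334.68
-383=-383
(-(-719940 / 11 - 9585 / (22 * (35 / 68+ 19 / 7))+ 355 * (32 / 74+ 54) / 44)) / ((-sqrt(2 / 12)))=-81503892295 * sqrt(6) / 1251118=-159571.64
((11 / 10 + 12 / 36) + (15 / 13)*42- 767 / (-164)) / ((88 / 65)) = 1745203 / 43296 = 40.31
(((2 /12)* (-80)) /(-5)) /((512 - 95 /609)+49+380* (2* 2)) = 812 /633617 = 0.00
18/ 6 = 3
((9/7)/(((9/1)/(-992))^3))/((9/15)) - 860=-4882420300/1701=-2870323.52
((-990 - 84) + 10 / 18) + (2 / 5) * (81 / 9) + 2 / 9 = -48133 / 45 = -1069.62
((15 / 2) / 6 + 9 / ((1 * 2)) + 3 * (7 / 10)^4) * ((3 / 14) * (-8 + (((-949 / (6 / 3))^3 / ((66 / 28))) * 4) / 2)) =-387098183302613 / 3080000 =-125681228.35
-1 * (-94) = 94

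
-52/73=-0.71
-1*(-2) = 2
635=635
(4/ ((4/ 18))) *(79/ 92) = 711/ 46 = 15.46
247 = 247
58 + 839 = 897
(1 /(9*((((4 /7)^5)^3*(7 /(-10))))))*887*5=-15039596640426575 /4831838208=-3112603.53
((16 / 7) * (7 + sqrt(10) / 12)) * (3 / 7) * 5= 20 * sqrt(10) / 49 + 240 / 7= 35.58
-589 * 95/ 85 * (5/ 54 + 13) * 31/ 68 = -3929.15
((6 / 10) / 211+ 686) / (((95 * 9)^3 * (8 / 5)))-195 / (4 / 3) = -154300260472517 / 1055044521000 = -146.25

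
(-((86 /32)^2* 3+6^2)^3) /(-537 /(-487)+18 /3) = -522313878555063 /19344130048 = -27001.16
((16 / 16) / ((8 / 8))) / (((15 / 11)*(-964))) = -11 / 14460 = -0.00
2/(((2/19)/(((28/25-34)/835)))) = -15618/20875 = -0.75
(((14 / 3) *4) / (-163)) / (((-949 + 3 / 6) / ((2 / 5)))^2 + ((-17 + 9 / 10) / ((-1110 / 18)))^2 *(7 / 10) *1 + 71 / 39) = -49831600000 / 2446698726871370047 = -0.00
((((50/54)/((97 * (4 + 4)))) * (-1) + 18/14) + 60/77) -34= -51522893/1613304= -31.94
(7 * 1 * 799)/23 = 5593/23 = 243.17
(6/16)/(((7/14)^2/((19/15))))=19/10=1.90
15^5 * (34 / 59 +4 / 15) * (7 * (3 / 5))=158618250 / 59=2688444.92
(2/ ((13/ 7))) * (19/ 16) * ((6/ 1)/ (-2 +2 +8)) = 399/ 416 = 0.96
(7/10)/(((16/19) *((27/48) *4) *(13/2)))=133/2340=0.06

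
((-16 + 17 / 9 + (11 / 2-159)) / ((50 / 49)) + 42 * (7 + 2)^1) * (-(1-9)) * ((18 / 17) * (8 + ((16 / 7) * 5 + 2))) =659544 / 17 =38796.71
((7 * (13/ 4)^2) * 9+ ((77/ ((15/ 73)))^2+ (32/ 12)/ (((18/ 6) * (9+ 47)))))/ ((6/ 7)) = 3555481217/ 21600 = 164605.61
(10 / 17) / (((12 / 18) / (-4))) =-60 / 17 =-3.53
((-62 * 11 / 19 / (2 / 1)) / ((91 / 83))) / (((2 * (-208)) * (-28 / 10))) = -141515 / 10069696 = -0.01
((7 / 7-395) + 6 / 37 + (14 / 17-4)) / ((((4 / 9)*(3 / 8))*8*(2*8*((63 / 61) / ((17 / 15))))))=-7616521 / 372960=-20.42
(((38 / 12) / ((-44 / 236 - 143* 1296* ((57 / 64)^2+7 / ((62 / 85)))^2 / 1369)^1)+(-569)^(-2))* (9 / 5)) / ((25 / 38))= -28131742667316569290386 / 48137823844188938319282625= -0.00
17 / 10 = 1.70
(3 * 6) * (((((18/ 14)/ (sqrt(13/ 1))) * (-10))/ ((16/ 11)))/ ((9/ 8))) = -990 * sqrt(13)/ 91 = -39.23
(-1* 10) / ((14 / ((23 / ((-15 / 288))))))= 2208 / 7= 315.43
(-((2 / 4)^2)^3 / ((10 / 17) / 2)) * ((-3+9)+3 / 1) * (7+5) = -459 / 80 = -5.74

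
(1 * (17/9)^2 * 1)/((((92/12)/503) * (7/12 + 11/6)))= 96.86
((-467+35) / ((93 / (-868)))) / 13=4032 / 13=310.15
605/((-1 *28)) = -605/28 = -21.61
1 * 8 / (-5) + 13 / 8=1 / 40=0.02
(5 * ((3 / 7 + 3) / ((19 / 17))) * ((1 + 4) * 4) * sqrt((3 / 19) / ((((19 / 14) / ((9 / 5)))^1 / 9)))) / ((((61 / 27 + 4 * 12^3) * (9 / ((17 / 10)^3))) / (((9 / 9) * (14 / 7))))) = 54121608 * sqrt(210) / 11793824875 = 0.07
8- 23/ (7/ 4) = -36/ 7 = -5.14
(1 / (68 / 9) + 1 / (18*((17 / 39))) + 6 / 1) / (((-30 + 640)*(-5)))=-1277 / 622200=-0.00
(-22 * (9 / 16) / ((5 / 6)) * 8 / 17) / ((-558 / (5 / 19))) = 0.00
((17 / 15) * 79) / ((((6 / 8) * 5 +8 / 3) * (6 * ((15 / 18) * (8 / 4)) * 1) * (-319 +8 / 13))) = -34918 / 7967575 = -0.00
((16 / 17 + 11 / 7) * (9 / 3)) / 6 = 299 / 238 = 1.26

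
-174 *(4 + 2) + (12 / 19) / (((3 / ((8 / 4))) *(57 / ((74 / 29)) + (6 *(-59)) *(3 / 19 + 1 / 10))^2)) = -245338981428916 / 234999044289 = -1044.00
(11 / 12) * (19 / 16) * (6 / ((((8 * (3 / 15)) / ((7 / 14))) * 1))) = 1045 / 512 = 2.04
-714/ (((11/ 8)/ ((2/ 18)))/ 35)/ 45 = -13328/ 297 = -44.88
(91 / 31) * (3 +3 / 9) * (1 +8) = 2730 / 31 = 88.06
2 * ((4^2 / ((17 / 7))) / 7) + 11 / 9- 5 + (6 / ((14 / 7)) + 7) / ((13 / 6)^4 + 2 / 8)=-1278754 / 883881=-1.45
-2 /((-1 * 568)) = 1 /284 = 0.00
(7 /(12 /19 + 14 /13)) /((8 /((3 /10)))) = 5187 /33760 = 0.15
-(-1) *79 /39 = 79 /39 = 2.03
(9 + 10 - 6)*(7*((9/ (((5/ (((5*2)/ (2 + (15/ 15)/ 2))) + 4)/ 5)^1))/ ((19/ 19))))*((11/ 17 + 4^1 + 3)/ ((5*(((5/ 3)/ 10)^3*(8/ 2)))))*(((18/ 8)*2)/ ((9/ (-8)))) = -4380480/ 17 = -257675.29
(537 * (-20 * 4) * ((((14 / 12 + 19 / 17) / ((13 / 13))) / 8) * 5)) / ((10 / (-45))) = 9384075 / 34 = 276002.21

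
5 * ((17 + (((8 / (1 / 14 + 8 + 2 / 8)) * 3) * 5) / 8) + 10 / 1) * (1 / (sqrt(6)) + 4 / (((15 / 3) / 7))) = 11185 * sqrt(6) / 466 + 187908 / 233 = 865.27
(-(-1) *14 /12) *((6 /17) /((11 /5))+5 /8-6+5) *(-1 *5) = 3745 /2992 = 1.25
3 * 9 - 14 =13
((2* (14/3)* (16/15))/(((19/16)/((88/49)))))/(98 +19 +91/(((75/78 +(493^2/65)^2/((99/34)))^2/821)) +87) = 181754844488845376389244865536/2462621624575368409893575777445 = 0.07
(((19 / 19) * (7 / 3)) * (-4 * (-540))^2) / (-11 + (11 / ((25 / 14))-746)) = -90720000 / 6257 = -14498.96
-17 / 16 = -1.06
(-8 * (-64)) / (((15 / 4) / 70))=28672 / 3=9557.33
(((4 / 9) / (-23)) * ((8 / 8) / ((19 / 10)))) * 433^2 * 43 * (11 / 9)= -3547291880 / 35397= -100214.48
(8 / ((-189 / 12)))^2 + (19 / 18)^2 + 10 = 11.37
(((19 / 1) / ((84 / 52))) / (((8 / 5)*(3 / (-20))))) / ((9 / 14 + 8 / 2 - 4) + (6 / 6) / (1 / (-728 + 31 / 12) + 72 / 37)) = -644583550 / 15219051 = -42.35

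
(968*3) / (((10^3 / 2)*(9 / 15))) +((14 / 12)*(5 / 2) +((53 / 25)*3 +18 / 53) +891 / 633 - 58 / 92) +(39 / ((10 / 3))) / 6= 849693949 / 38581350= 22.02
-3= -3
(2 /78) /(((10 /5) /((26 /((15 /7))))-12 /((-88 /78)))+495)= 77 /1518921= 0.00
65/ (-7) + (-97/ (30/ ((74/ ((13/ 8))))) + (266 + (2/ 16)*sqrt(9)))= 109.85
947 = 947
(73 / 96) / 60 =73 / 5760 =0.01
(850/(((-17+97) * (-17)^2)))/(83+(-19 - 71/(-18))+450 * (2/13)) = 585/2182732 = 0.00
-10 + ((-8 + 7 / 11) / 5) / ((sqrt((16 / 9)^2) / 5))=-2489 / 176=-14.14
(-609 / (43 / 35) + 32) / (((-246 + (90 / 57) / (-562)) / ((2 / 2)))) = 106454321 / 56476587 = 1.88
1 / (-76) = -1 / 76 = -0.01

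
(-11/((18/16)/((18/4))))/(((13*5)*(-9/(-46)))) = -2024/585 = -3.46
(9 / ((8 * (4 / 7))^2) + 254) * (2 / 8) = 260537 / 4096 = 63.61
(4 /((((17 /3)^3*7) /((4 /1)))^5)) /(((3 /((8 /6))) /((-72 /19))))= -1880739938304 /914066140307784006626069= -0.00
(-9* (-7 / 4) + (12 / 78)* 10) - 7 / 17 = 14919 / 884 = 16.88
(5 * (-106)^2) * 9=505620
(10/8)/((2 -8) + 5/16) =-20/91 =-0.22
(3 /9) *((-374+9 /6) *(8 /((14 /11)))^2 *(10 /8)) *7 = -901450 /21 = -42926.19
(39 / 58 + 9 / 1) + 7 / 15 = 8821 / 870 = 10.14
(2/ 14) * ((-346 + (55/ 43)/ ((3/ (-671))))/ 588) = -81539/ 530964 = -0.15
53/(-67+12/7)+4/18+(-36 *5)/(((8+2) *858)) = -359114/588159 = -0.61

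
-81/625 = -0.13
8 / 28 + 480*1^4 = 480.29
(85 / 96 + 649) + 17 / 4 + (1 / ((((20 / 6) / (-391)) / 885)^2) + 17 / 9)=3103666723087 / 288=10776620566.27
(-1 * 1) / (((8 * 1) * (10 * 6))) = -0.00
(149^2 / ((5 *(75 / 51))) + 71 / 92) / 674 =34731239 / 7751000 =4.48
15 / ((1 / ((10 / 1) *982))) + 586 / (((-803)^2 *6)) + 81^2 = 297632872940 / 1934427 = 153861.00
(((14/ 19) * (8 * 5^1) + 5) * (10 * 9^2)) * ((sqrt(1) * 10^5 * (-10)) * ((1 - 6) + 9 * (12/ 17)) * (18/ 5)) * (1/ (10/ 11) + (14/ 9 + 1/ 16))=-369668514705.88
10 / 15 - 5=-13 / 3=-4.33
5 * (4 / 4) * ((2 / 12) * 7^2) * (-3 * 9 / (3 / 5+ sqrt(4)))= -11025 / 26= -424.04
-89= -89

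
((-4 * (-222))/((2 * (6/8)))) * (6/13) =3552/13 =273.23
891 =891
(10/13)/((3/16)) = 160/39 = 4.10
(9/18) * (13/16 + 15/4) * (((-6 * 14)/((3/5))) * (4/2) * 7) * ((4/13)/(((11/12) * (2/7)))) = -751170/143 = -5252.94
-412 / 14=-206 / 7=-29.43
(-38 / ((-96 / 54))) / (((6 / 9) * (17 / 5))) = 9.43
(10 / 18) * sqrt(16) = 20 / 9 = 2.22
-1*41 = -41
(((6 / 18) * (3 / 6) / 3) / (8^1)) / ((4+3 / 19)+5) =19 / 25056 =0.00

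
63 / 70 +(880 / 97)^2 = 7828681 / 94090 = 83.20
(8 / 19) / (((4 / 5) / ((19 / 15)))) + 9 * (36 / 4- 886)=-23677 / 3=-7892.33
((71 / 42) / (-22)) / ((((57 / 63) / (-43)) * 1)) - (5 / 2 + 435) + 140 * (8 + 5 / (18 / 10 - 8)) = 14856313 / 25916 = 573.25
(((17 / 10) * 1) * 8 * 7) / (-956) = -119 / 1195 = -0.10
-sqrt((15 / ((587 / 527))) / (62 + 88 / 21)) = -0.45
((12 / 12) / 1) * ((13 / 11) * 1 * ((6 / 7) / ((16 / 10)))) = 0.63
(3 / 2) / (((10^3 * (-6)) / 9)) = -9 / 4000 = -0.00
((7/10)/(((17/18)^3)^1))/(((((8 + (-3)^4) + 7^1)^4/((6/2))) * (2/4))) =189/3219783680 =0.00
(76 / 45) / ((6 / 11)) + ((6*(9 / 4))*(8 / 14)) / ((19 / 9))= 121204 / 17955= 6.75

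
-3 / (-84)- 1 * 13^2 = -4731 / 28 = -168.96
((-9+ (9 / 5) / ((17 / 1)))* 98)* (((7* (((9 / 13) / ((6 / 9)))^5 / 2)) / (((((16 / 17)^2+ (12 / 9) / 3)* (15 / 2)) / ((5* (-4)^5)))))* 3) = 9108485049319488 / 1605842225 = 5672092.13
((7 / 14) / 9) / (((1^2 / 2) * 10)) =1 / 90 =0.01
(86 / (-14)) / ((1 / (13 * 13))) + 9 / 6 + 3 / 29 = -420835 / 406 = -1036.54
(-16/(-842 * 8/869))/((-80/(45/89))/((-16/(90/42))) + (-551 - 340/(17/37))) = -18249/11226386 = -0.00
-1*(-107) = 107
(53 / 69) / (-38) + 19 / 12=8197 / 5244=1.56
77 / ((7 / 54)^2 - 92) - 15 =-4247877 / 268223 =-15.84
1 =1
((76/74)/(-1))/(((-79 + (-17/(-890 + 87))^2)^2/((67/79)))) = -529286216970313/3792366098308464966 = -0.00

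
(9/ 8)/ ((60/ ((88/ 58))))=33/ 1160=0.03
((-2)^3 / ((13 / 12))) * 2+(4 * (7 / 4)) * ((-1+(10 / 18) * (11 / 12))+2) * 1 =-4.20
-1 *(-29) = 29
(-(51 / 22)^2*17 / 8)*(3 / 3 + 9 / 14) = -18.76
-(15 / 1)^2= -225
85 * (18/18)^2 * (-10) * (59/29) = -1729.31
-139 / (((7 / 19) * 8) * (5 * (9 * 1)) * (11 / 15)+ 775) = -2641 / 16573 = -0.16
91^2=8281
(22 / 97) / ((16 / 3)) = 33 / 776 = 0.04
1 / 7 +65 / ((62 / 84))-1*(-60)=32161 / 217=148.21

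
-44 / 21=-2.10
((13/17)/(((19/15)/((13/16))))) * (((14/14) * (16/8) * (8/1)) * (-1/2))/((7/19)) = -2535/238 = -10.65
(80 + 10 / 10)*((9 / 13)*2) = 1458 / 13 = 112.15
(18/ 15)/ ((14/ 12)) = 36/ 35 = 1.03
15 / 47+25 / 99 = 2660 / 4653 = 0.57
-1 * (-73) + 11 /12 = 887 /12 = 73.92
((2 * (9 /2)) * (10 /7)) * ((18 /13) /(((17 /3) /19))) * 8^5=3025797120 /1547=1955912.81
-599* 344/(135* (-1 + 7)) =-103028/405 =-254.39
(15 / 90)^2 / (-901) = -1 / 32436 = -0.00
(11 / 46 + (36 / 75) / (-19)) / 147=4673 / 3211950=0.00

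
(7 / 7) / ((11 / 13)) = 13 / 11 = 1.18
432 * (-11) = -4752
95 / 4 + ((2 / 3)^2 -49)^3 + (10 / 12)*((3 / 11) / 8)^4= -114452.87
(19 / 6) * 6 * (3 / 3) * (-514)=-9766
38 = 38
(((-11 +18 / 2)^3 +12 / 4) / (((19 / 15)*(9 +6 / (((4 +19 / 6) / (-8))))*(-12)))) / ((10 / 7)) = 1505 / 15048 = 0.10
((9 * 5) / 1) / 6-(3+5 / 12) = 49 / 12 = 4.08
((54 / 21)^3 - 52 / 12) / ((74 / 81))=351999 / 25382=13.87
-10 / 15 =-0.67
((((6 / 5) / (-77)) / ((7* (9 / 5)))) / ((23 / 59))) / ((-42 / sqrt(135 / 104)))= 59* sqrt(390) / 13537524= 0.00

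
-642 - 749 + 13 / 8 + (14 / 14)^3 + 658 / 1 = -730.38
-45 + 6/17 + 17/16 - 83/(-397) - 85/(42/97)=-543525079/2267664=-239.69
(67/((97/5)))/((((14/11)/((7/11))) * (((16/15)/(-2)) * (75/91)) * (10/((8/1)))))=-6097/1940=-3.14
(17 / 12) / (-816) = -1 / 576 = -0.00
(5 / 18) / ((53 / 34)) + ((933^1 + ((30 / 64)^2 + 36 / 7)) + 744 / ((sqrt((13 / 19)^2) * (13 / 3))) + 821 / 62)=21544104668029 / 17912853504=1202.72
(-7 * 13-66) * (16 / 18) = -1256 / 9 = -139.56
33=33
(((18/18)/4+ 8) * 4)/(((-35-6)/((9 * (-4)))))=28.98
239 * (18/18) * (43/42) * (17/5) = 174709/210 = 831.95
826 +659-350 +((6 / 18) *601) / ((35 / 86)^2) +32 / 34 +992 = 208508057 / 62475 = 3337.46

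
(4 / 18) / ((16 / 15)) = 5 / 24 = 0.21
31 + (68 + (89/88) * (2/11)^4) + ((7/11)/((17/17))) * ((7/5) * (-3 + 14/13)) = 203687906/2093663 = 97.29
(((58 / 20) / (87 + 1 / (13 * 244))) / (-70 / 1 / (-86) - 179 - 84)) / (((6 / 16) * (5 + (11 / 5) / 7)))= -27688388 / 434016502695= -0.00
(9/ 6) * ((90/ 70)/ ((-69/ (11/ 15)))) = -33/ 1610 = -0.02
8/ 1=8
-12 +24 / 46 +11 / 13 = -3179 / 299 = -10.63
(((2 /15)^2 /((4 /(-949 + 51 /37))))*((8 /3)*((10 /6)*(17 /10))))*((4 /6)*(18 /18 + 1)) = -9536864 /224775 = -42.43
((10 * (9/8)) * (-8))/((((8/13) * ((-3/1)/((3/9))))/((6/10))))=39/4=9.75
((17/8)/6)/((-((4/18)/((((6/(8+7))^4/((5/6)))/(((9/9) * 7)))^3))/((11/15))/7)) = -5170176/7476806640625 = -0.00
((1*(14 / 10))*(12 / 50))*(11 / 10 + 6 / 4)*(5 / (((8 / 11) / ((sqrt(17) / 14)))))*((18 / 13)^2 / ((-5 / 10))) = -2673*sqrt(17) / 1625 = -6.78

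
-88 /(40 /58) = -638 /5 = -127.60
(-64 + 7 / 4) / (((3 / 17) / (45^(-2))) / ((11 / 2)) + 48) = -15521 / 28168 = -0.55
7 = 7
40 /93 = 0.43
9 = 9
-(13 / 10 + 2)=-33 / 10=-3.30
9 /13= 0.69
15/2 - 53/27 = 299/54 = 5.54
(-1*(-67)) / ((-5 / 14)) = -938 / 5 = -187.60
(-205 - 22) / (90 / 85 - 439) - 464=-3450621 / 7445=-463.48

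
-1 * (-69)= 69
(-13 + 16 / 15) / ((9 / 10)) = -358 / 27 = -13.26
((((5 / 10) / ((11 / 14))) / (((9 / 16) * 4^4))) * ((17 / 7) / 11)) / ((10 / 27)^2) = 1377 / 193600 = 0.01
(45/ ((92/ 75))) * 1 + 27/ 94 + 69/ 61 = 38.10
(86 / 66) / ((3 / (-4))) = -172 / 99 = -1.74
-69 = -69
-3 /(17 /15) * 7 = -315 /17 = -18.53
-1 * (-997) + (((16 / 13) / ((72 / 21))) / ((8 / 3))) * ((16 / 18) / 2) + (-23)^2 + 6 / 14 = 1250194 / 819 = 1526.49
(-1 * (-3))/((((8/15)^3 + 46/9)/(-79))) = -799875/17762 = -45.03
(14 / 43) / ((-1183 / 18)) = -36 / 7267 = -0.00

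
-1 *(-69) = 69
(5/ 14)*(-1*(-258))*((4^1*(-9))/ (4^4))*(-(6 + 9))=194.36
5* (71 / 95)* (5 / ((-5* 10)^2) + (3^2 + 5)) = 497071 / 9500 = 52.32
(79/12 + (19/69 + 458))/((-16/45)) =-1924515/1472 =-1307.42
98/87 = 1.13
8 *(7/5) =11.20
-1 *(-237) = 237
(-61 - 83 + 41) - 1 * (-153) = 50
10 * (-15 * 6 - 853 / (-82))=-32635 / 41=-795.98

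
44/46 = 0.96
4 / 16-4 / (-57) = 73 / 228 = 0.32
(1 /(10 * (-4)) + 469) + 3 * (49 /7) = 19599 /40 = 489.98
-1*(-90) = 90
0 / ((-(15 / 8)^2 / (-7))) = 0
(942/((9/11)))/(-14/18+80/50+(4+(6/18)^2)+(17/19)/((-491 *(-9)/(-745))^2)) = 194169048210/836281277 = 232.18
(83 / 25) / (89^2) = 0.00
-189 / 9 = -21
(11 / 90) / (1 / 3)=11 / 30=0.37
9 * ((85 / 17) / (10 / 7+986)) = 35 / 768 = 0.05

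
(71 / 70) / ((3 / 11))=781 / 210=3.72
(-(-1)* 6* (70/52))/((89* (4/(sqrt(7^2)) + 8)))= 49/4628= 0.01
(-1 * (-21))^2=441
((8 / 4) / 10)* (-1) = -1 / 5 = -0.20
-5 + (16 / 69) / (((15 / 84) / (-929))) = -417917 / 345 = -1211.35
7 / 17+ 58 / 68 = 43 / 34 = 1.26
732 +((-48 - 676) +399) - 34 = 373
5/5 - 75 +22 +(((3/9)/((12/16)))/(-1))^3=-37972/729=-52.09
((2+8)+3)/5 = 13/5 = 2.60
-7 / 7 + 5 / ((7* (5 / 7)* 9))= -8 / 9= -0.89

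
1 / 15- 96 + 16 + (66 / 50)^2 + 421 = 642767 / 1875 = 342.81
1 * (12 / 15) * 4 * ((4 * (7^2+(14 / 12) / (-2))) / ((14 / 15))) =664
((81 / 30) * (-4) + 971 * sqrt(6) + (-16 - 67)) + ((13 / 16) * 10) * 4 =-613 / 10 + 971 * sqrt(6) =2317.15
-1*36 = -36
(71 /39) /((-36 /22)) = -781 /702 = -1.11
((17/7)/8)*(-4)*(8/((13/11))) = -748/91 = -8.22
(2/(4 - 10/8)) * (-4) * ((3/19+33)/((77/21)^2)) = -181440/25289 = -7.17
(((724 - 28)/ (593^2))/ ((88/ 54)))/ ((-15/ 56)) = -87696/ 19340695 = -0.00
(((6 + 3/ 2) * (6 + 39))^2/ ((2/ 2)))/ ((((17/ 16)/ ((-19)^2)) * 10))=65792250/ 17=3870132.35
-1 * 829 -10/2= -834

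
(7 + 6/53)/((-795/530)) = -754/159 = -4.74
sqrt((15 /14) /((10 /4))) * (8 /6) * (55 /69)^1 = 0.70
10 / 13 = 0.77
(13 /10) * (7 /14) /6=13 /120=0.11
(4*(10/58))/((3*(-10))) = -2/87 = -0.02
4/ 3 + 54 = 166/ 3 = 55.33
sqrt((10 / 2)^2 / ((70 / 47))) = sqrt(3290) / 14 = 4.10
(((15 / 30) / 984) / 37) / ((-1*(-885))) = 0.00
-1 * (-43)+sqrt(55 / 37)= sqrt(2035) / 37+43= 44.22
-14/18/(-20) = 7/180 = 0.04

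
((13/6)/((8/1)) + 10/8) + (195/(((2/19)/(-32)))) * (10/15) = -1896887/48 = -39518.48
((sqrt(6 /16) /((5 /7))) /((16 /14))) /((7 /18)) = 63 * sqrt(6) /80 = 1.93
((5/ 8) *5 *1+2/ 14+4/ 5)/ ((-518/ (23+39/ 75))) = -3417/ 18500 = -0.18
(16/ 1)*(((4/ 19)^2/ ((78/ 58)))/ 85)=7424/ 1196715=0.01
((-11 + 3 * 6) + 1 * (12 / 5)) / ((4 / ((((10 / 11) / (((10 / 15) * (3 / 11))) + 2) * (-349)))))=-114821 / 20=-5741.05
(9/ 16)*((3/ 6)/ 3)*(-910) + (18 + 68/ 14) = -62.46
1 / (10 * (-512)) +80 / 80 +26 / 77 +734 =735.34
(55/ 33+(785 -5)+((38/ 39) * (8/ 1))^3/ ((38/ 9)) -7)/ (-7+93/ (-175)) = -511451150/ 4343469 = -117.75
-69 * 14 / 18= -161 / 3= -53.67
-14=-14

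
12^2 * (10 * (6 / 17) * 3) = 25920 / 17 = 1524.71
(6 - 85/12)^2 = 169/144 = 1.17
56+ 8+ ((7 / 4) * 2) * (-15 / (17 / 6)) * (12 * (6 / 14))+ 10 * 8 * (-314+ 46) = -365012 / 17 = -21471.29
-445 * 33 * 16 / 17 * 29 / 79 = -5073.60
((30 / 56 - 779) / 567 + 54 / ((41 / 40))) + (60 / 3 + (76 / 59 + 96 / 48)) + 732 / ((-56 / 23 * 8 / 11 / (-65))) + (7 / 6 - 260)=4099358280691 / 153616176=26685.72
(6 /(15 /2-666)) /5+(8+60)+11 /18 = 2710753 /39510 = 68.61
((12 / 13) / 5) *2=24 / 65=0.37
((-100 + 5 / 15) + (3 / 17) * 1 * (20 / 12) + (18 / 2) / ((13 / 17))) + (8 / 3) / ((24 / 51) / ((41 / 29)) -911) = -36867275831 / 420829305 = -87.61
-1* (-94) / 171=94 / 171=0.55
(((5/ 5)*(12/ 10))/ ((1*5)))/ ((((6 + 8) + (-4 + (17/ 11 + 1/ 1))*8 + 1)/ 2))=132/ 925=0.14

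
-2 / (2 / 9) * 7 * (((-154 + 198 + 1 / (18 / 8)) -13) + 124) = -9793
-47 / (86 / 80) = -1880 / 43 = -43.72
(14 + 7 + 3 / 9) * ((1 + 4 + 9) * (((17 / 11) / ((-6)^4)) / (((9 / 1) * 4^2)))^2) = 0.00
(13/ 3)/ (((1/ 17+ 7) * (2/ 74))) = 8177/ 360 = 22.71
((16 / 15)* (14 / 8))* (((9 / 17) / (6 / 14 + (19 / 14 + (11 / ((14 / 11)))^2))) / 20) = 1372 / 2123725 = 0.00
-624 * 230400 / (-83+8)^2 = -638976 / 25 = -25559.04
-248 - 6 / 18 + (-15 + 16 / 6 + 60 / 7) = -5294 / 21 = -252.10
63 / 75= 21 / 25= 0.84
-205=-205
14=14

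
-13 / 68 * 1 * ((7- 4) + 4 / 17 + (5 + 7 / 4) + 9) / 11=-16783 / 50864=-0.33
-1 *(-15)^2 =-225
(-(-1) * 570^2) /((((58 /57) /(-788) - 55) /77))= -561838523400 /1235219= -454849.32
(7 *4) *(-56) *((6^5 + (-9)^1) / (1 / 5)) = -60893280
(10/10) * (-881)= -881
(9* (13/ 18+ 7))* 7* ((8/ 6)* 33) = 21406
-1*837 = -837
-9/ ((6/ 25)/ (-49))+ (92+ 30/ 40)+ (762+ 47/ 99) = 1066319/ 396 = 2692.72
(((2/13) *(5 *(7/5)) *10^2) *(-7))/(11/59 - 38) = 578200/29003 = 19.94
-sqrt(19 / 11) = -sqrt(209) / 11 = -1.31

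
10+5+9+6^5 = 7800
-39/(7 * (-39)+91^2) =-3/616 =-0.00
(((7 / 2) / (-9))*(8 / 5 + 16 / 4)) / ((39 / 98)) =-9604 / 1755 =-5.47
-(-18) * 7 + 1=127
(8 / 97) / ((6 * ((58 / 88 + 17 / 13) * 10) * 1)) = 1144 / 1636875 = 0.00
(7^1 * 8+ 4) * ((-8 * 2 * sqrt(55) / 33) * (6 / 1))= -1920 * sqrt(55) / 11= -1294.46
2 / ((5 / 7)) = 2.80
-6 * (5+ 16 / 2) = -78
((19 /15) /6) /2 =19 /180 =0.11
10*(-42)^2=17640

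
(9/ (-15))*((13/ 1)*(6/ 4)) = -117/ 10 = -11.70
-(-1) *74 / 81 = 74 / 81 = 0.91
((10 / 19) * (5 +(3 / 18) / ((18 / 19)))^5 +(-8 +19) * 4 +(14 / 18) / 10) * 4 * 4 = 1395343385984599 / 43620677280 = 31988.12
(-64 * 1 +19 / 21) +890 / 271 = -340385 / 5691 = -59.81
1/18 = 0.06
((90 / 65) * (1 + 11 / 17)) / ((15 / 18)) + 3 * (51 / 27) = 27857 / 3315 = 8.40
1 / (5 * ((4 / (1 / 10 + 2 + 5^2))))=1.36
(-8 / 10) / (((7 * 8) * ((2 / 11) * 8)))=-11 / 1120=-0.01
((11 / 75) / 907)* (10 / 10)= 11 / 68025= 0.00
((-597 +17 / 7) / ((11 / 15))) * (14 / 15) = -8324 / 11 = -756.73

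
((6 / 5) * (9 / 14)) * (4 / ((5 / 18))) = 1944 / 175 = 11.11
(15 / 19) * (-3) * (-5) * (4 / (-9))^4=6400 / 13851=0.46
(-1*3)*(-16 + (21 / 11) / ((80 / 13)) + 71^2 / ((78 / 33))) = -72656847 / 11440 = -6351.12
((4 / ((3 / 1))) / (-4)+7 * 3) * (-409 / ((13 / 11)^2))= -3068318 / 507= -6051.91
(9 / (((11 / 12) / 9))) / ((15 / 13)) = 4212 / 55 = 76.58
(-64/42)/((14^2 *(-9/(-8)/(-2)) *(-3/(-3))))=128/9261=0.01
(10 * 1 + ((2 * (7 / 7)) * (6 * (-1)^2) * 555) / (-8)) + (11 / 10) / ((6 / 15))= -3279 / 4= -819.75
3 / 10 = 0.30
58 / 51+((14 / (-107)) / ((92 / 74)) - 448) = -56099399 / 125511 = -446.97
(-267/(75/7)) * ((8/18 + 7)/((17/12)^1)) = -166964/1275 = -130.95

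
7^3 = 343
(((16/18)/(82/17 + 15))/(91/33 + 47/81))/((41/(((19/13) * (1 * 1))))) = 127908/267096427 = 0.00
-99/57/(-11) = 3/19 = 0.16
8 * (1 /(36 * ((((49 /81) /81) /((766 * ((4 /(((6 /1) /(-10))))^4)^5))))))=160641843200000000000000000000 /234365481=685433036104834909540.28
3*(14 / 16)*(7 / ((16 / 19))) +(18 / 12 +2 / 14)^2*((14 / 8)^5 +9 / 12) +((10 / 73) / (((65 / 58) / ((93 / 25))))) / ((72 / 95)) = 196400499277 / 2857021440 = 68.74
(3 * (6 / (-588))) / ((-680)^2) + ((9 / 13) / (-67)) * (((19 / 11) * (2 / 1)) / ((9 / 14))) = -24107715143 / 434164931200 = -0.06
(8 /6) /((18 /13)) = 26 /27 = 0.96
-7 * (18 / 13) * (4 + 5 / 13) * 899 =-38204.84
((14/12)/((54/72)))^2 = 196/81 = 2.42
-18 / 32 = -0.56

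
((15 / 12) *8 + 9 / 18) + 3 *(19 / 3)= 59 / 2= 29.50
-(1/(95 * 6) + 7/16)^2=-4012009/20793600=-0.19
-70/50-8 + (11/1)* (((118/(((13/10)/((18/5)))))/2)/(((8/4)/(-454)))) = -26518751/65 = -407980.78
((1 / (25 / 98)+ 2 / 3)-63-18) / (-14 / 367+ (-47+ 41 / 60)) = 8413108 / 5103665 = 1.65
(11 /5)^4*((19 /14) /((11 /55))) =278179 /1750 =158.96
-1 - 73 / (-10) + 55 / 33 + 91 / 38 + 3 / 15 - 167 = -156.44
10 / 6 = 1.67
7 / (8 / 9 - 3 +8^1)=63 / 53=1.19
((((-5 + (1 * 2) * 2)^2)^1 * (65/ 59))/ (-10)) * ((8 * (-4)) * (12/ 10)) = 1248/ 295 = 4.23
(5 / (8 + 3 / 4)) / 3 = 4 / 21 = 0.19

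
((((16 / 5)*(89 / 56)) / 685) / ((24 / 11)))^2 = 958441 / 82771290000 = 0.00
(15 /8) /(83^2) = 15 /55112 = 0.00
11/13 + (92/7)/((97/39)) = 54113/8827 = 6.13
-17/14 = -1.21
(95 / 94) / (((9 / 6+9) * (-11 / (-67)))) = 6365 / 10857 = 0.59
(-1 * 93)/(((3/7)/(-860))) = 186620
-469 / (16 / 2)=-469 / 8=-58.62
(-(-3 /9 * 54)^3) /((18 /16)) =5184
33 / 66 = 1 / 2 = 0.50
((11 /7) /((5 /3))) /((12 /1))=11 /140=0.08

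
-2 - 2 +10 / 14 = -23 / 7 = -3.29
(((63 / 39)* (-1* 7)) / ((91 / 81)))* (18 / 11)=-30618 / 1859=-16.47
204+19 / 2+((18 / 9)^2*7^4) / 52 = 10353 / 26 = 398.19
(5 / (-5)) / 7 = -1 / 7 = -0.14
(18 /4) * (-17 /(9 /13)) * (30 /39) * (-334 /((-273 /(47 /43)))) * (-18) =8005980 /3913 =2046.00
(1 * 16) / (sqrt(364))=8 * sqrt(91) / 91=0.84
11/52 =0.21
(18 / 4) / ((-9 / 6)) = -3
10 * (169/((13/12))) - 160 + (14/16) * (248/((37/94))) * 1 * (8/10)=340592/185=1841.04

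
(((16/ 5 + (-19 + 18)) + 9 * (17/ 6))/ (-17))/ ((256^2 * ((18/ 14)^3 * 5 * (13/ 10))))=-0.00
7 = 7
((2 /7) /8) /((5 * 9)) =1 /1260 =0.00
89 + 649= 738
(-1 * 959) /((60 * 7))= -137 /60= -2.28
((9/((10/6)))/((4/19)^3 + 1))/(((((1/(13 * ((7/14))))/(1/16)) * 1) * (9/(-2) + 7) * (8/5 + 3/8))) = 2407509/5469170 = 0.44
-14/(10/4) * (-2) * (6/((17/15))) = 1008/17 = 59.29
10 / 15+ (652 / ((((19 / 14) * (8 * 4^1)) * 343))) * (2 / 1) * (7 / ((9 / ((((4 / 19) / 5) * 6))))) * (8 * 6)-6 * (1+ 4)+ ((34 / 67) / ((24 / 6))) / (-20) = -579321901 / 20317080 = -28.51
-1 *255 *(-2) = 510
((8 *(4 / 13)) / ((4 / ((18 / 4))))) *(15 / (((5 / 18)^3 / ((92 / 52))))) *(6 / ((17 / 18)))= 1564562304 / 71825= 21782.98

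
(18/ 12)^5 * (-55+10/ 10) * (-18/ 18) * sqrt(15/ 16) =6561 * sqrt(15)/ 64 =397.04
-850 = -850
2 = 2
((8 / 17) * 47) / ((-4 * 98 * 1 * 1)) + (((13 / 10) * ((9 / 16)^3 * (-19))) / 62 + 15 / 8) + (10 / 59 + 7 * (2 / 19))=6293674372161 / 2371385999360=2.65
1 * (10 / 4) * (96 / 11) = 21.82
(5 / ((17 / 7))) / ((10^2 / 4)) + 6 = 517 / 85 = 6.08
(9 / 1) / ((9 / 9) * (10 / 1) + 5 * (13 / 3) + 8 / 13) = 351 / 1259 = 0.28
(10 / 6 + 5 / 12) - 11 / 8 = 17 / 24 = 0.71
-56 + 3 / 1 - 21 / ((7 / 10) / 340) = -10253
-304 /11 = -27.64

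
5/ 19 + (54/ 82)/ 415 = 85588/ 323285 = 0.26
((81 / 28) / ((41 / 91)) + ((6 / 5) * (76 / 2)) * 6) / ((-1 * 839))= -229617 / 687980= -0.33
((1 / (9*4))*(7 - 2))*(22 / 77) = 5 / 126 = 0.04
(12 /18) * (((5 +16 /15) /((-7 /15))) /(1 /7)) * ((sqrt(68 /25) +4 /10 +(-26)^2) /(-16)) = 91 * sqrt(17) /60 +153881 /60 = 2570.94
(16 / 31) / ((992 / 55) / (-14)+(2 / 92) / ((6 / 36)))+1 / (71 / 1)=-9741437 / 22566853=-0.43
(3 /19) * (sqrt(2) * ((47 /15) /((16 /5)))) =47 * sqrt(2) /304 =0.22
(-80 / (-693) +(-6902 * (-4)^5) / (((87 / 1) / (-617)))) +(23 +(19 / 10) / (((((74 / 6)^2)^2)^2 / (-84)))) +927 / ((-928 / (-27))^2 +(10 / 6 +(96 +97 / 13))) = -7437408409004535990763604976833 / 148381929436816929310380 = -50123410.83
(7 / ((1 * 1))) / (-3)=-7 / 3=-2.33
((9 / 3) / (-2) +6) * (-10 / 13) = -45 / 13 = -3.46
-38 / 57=-2 / 3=-0.67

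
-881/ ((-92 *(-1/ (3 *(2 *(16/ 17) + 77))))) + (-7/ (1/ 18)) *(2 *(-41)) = 12614985/ 1564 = 8065.85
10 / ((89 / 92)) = 920 / 89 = 10.34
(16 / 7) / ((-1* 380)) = -4 / 665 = -0.01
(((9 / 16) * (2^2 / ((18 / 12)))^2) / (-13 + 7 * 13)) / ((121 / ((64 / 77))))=128 / 363363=0.00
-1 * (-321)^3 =33076161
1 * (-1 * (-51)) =51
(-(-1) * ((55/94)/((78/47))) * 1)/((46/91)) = 385/552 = 0.70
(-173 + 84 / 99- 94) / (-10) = 8783 / 330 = 26.62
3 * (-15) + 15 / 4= -165 / 4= -41.25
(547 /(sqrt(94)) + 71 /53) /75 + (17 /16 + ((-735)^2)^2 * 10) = 547 * sqrt(94) /7050 + 185612180197568711 /63600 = 2918430506251.83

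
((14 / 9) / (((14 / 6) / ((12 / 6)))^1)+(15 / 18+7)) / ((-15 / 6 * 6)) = -11 / 18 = -0.61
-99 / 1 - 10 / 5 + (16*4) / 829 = -83665 / 829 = -100.92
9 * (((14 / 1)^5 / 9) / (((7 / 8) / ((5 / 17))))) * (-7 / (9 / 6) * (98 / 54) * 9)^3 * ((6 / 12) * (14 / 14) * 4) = -1984286933135360 / 12393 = -160113526437.13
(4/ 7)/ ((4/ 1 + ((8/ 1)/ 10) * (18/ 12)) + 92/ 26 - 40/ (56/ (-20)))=65/ 2619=0.02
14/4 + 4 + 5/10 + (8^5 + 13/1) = 32789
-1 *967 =-967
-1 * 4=-4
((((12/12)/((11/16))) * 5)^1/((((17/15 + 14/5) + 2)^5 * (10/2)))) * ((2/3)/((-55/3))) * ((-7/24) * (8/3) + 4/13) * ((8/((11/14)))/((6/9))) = 453600000/8783725513277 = 0.00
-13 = -13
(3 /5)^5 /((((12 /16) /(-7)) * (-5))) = 2268 /15625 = 0.15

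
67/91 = 0.74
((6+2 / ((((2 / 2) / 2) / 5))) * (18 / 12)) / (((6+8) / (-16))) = -44.57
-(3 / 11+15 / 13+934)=-133766 / 143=-935.43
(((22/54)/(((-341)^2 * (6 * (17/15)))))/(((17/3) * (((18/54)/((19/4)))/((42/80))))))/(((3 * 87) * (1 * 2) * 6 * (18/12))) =133/918558672768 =0.00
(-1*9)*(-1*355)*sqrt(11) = 10596.62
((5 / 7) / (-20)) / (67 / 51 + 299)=-51 / 428848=-0.00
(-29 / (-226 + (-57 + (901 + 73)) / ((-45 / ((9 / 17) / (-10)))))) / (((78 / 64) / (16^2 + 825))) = 852692800 / 7456137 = 114.36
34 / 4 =17 / 2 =8.50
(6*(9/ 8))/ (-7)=-27/ 28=-0.96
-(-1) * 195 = 195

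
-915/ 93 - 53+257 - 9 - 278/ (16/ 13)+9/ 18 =-40.21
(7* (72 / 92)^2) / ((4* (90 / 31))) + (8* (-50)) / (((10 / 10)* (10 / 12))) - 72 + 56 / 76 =-550.89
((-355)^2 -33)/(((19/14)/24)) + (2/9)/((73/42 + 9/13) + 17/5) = 2021458015892/907269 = 2228069.09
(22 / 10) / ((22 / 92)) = 46 / 5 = 9.20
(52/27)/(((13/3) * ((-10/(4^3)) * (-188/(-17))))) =-544/2115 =-0.26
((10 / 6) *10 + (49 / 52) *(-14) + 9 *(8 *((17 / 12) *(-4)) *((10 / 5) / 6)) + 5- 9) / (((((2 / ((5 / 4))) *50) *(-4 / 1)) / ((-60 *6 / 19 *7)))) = -223629 / 3952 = -56.59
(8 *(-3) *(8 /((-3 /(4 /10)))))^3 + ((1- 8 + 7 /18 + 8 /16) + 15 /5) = 18870868 /1125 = 16774.10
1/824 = 0.00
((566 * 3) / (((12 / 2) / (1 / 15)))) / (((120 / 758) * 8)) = 107257 / 7200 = 14.90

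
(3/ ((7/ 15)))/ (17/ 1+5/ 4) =180/ 511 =0.35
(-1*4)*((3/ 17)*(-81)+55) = -2768/ 17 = -162.82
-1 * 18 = -18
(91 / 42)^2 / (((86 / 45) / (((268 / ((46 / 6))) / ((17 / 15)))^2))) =15362480250 / 6573883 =2336.90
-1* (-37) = 37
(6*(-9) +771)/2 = 717/2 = 358.50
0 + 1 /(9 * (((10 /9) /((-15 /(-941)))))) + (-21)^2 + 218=1240241 /1882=659.00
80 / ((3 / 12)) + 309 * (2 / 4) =949 / 2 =474.50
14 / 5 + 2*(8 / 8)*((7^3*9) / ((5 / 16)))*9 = 177814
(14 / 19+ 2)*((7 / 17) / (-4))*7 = -637 / 323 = -1.97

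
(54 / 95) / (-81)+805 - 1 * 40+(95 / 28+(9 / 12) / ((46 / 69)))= 769.51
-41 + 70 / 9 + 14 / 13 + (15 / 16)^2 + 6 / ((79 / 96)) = -56730437 / 2366208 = -23.98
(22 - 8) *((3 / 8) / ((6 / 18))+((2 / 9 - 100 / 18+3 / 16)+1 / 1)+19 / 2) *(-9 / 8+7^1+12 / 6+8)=276479 / 192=1439.99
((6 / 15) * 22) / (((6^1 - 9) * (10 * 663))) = -22 / 49725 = -0.00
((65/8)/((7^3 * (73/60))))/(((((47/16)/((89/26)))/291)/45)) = 349636500/1176833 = 297.10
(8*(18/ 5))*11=1584/ 5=316.80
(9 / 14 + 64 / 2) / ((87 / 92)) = 21022 / 609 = 34.52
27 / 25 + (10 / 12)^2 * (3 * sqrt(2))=27 / 25 + 25 * sqrt(2) / 12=4.03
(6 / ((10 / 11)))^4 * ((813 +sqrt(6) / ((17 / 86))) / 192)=16998201 * sqrt(6) / 340000 +321384591 / 40000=8157.08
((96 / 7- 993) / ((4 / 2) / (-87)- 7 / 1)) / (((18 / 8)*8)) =66265 / 8554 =7.75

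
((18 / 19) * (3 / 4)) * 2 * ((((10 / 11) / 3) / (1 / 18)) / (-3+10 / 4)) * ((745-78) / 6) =-360180 / 209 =-1723.35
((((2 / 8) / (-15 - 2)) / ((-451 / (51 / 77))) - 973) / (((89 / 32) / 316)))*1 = -341678111968 / 3090703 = -110550.29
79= 79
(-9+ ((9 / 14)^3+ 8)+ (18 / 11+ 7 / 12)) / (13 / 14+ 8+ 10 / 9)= 403509 / 2727340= 0.15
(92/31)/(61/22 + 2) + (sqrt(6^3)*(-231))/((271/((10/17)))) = 2024/3255 - 13860*sqrt(6)/4607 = -6.75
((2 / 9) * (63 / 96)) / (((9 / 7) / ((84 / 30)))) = 343 / 1080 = 0.32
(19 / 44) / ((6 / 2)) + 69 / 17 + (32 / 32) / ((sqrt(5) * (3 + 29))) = sqrt(5) / 160 + 9431 / 2244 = 4.22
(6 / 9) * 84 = 56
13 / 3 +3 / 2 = 35 / 6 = 5.83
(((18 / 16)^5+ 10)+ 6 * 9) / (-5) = -2156201 / 163840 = -13.16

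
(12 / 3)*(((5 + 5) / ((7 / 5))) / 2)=100 / 7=14.29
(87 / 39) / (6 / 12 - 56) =-58 / 1443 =-0.04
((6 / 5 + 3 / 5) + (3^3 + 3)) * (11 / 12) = 583 / 20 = 29.15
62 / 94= 31 / 47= 0.66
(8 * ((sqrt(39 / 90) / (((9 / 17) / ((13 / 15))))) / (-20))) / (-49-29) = 17 * sqrt(390) / 60750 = 0.01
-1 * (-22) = 22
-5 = -5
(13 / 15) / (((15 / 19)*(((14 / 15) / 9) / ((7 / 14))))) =741 / 140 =5.29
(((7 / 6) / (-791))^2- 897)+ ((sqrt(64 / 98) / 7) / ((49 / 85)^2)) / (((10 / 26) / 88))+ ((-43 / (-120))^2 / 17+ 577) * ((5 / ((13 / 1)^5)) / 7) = -1457488048511227639 / 1624849337442240+ 6612320 * sqrt(2) / 117649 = -817.51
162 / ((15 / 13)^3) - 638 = -66568 / 125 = -532.54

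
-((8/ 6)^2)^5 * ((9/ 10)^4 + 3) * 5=-798687232/ 2460375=-324.62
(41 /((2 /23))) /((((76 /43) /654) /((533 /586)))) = 7067325759 /44536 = 158687.93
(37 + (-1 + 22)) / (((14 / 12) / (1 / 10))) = 174 / 35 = 4.97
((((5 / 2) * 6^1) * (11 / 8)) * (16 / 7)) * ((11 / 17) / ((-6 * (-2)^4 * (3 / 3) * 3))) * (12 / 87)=-0.01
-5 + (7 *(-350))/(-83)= 2035/83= 24.52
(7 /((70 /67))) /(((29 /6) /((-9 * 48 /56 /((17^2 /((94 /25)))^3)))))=-9015158736 /382806758359375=-0.00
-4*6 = -24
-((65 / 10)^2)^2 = -28561 / 16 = -1785.06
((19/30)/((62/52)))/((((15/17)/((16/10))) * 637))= 2584/1708875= 0.00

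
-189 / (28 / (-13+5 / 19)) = 85.97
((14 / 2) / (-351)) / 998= -7 / 350298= -0.00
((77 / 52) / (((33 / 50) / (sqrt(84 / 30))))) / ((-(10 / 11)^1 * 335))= -77 * sqrt(70) / 52260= -0.01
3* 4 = 12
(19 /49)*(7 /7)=19 /49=0.39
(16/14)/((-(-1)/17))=136/7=19.43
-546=-546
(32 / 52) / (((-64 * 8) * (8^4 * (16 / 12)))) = -3 / 13631488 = -0.00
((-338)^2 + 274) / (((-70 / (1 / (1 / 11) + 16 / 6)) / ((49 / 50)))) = -21911.11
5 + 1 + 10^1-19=-3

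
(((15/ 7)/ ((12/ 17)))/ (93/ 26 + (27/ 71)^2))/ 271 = 5570305/ 1850587998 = 0.00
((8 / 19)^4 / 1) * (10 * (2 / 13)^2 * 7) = 1146880 / 22024249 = 0.05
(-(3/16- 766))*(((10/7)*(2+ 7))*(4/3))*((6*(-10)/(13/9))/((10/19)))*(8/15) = -50286312/91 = -552596.84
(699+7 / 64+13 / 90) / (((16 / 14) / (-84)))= -98678699 / 1920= -51395.16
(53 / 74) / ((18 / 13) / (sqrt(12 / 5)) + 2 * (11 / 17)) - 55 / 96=73736729 / 151958112 - 597363 * sqrt(15) / 3165794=-0.25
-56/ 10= -28/ 5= -5.60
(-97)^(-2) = 1/9409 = 0.00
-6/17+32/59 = 190/1003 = 0.19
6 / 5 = 1.20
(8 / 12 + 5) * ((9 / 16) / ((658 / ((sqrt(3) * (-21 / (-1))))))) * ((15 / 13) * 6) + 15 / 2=6885 * sqrt(3) / 9776 + 15 / 2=8.72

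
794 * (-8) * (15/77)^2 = -1429200/5929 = -241.05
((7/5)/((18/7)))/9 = 49/810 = 0.06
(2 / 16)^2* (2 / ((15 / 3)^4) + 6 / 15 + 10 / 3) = 0.06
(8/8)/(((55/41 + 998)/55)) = 2255/40973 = 0.06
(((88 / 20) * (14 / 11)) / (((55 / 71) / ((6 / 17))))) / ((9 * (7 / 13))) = 7384 / 14025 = 0.53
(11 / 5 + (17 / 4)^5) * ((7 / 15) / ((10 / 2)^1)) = 16591281 / 128000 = 129.62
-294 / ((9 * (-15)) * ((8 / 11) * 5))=539 / 900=0.60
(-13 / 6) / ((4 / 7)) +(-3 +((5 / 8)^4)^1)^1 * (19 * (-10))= 3300659 / 6144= 537.22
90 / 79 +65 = 5225 / 79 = 66.14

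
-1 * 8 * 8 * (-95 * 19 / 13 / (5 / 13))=23104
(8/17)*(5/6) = 20/51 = 0.39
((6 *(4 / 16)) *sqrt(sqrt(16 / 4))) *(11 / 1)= 33 *sqrt(2) / 2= 23.33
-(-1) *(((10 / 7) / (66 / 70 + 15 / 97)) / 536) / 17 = 2425 / 16975656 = 0.00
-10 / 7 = -1.43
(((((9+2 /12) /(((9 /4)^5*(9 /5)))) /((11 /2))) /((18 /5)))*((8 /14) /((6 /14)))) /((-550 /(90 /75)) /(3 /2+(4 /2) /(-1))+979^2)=256000 /41297201816211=0.00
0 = 0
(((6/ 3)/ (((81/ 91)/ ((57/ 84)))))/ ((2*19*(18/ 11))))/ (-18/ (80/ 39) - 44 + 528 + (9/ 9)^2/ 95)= 1045/ 20253807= 0.00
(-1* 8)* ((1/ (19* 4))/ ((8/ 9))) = -9/ 76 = -0.12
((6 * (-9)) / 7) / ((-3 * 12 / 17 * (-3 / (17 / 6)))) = -289 / 84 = -3.44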